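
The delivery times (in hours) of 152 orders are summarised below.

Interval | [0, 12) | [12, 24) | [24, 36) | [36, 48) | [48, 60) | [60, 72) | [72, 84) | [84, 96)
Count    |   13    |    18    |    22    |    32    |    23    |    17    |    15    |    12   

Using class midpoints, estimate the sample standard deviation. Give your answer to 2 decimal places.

Midpoints: 6, 18, 30, 42, 54, 66, 78, 90
n = 152, Σfm = 7020, mean = 46.1842
Σfm² = 412128
Σf(m − x̄)² = Σfm² − (Σfm)²/n = 412128 − 7020²/152 = 87914.8421
Sample variance = 87914.8421 / 151 = 582.2175
Standard deviation = √582.2175 = 24.1292

24.13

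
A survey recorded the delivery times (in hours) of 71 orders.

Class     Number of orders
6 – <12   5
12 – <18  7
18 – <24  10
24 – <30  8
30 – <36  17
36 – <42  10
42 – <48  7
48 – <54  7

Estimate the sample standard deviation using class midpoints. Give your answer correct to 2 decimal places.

12.08

Midpoints: 9, 15, 21, 27, 33, 39, 45, 51
n = 71, Σfm = 2199, mean = 30.9718
Σfm² = 78327
Σf(m − x̄)² = Σfm² − (Σfm)²/n = 78327 − 2199²/71 = 10219.9437
Sample variance = 10219.9437 / 70 = 145.9992
Standard deviation = √145.9992 = 12.0830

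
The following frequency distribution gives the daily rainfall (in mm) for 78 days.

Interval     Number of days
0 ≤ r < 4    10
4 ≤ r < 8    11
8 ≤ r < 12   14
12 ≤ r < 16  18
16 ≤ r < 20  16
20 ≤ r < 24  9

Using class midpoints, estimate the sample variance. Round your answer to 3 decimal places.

38.831

Midpoints: 2, 6, 10, 14, 18, 22
n = 78, Σfm = 964, mean = 12.3590
Σfm² = 14904
Σf(m − x̄)² = Σfm² − (Σfm)²/n = 14904 − 964²/78 = 2989.9487
Sample variance = 2989.9487 / 77 = 38.8305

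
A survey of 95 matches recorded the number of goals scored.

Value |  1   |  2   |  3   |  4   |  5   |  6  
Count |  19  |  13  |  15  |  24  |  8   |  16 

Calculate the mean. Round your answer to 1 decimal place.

3.4

Values: 1, 2, 3, 4, 5, 6
Σfx = 19×1 + 13×2 + 15×3 + 24×4 + 8×5 + 16×6 = 322
n = Σf = 95
Mean = 322 / 95 = 3.3895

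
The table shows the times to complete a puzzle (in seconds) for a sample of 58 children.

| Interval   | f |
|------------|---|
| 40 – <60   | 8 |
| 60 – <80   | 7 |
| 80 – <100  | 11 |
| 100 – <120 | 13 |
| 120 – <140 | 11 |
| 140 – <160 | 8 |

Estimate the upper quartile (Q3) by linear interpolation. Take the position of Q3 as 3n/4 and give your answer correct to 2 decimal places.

Cumulative frequencies: 8, 15, 26, 39, 50, 58
n = 58; position = 3n/4 = 43.5.
This falls in the class 120 – <140: L = 120, F = 39, f = 11, h = 20.
Upper quartile ≈ 120 + ((43.5 − 39) / 11) × 20 = 128.1818

128.18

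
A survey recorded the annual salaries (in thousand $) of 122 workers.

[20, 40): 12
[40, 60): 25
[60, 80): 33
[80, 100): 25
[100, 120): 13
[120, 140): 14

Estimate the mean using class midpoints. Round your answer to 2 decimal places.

77.21

Midpoints: 30, 50, 70, 90, 110, 130
Σfm = 12×30 + 25×50 + 33×70 + 25×90 + 13×110 + 14×130 = 9420
n = Σf = 122
Mean = 9420 / 122 = 77.2131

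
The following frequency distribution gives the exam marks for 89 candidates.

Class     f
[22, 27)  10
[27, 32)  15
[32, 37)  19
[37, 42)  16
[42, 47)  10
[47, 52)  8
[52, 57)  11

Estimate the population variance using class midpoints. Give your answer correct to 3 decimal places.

85.816

Midpoints: 24.5, 29.5, 34.5, 39.5, 44.5, 49.5, 54.5
n = 89, Σfm = 3415.5, mean = 38.3764
Σfm² = 138712.25
Σf(m − x̄)² = Σfm² − (Σfm)²/n = 138712.25 − 3415.5²/89 = 7637.6404
Population variance = 7637.6404 / 89 = 85.8162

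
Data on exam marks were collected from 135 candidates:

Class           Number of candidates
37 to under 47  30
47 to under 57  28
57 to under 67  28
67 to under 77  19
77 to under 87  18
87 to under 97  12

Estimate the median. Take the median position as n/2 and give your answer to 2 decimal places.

60.39

Cumulative frequencies: 30, 58, 86, 105, 123, 135
n = 135; position = n/2 = 67.5.
This falls in the class 57 to under 67: L = 57, F = 58, f = 28, h = 10.
Median ≈ 57 + ((67.5 − 58) / 28) × 10 = 60.3929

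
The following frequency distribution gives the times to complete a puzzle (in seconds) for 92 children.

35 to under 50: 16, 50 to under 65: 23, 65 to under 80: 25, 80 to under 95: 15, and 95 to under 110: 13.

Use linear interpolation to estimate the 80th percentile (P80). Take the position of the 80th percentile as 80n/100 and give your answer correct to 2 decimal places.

Cumulative frequencies: 16, 39, 64, 79, 92
n = 92; position = 80n/100 = 73.6.
This falls in the class 80 to under 95: L = 80, F = 64, f = 15, h = 15.
80th percentile ≈ 80 + ((73.6 − 64) / 15) × 15 = 89.6000

89.60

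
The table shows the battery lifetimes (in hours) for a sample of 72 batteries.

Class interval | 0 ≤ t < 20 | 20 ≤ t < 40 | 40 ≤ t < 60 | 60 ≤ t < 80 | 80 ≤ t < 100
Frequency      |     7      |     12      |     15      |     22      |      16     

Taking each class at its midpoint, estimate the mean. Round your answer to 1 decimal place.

57.8

Midpoints: 10, 30, 50, 70, 90
Σfm = 7×10 + 12×30 + 15×50 + 22×70 + 16×90 = 4160
n = Σf = 72
Mean = 4160 / 72 = 57.7778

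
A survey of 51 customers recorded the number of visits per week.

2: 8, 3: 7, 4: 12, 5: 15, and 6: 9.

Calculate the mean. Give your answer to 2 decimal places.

4.20

Values: 2, 3, 4, 5, 6
Σfx = 8×2 + 7×3 + 12×4 + 15×5 + 9×6 = 214
n = Σf = 51
Mean = 214 / 51 = 4.1961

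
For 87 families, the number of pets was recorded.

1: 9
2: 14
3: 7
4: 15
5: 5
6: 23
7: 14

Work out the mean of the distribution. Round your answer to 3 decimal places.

Values: 1, 2, 3, 4, 5, 6, 7
Σfx = 9×1 + 14×2 + 7×3 + 15×4 + 5×5 + 23×6 + 14×7 = 379
n = Σf = 87
Mean = 379 / 87 = 4.3563

4.356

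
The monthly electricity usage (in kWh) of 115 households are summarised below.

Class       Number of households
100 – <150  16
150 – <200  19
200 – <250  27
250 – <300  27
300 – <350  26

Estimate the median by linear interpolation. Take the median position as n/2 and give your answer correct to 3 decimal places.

241.667

Cumulative frequencies: 16, 35, 62, 89, 115
n = 115; position = n/2 = 57.5.
This falls in the class 200 – <250: L = 200, F = 35, f = 27, h = 50.
Median ≈ 200 + ((57.5 − 35) / 27) × 50 = 241.6667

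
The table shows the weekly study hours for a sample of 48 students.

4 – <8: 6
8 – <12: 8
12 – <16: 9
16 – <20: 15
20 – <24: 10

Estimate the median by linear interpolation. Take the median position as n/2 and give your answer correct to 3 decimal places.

16.267

Cumulative frequencies: 6, 14, 23, 38, 48
n = 48; position = n/2 = 24.
This falls in the class 16 – <20: L = 16, F = 23, f = 15, h = 4.
Median ≈ 16 + ((24 − 23) / 15) × 4 = 16.2667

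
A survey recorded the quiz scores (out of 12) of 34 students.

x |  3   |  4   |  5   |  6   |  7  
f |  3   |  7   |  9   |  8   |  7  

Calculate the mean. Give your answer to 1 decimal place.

Values: 3, 4, 5, 6, 7
Σfx = 3×3 + 7×4 + 9×5 + 8×6 + 7×7 = 179
n = Σf = 34
Mean = 179 / 34 = 5.2647

5.3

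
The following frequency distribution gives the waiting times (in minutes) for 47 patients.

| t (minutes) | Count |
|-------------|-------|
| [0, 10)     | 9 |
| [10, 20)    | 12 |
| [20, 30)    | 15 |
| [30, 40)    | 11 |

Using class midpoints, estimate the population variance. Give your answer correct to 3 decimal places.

Midpoints: 5, 15, 25, 35
n = 47, Σfm = 985, mean = 20.9574
Σfm² = 25775
Σf(m − x̄)² = Σfm² − (Σfm)²/n = 25775 − 985²/47 = 5131.9149
Population variance = 5131.9149 / 47 = 109.1897

109.190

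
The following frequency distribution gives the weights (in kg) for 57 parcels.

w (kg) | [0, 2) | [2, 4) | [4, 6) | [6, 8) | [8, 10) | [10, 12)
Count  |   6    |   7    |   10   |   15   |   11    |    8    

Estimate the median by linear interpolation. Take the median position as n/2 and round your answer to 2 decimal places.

6.73

Cumulative frequencies: 6, 13, 23, 38, 49, 57
n = 57; position = n/2 = 28.5.
This falls in the class [6, 8): L = 6, F = 23, f = 15, h = 2.
Median ≈ 6 + ((28.5 − 23) / 15) × 2 = 6.7333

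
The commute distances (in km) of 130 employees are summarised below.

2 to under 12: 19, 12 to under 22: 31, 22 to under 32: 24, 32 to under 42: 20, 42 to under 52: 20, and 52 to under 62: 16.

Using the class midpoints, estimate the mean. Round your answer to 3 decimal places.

Midpoints: 7, 17, 27, 37, 47, 57
Σfm = 19×7 + 31×17 + 24×27 + 20×37 + 20×47 + 16×57 = 3900
n = Σf = 130
Mean = 3900 / 130 = 30.0000

30.000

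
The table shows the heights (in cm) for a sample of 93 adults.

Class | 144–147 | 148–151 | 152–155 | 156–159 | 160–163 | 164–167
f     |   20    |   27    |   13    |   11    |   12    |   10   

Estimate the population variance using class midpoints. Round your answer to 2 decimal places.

44.04

Midpoints: 145.5, 149.5, 153.5, 157.5, 161.5, 165.5
n = 93, Σfm = 14267.5, mean = 153.4140
Σfm² = 2192929.25
Σf(m − x̄)² = Σfm² − (Σfm)²/n = 2192929.25 − 14267.5²/93 = 4095.3118
Population variance = 4095.3118 / 93 = 44.0356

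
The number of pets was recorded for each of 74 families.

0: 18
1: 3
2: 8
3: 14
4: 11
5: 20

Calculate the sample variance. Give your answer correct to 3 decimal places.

3.686

Values: 0, 1, 2, 3, 4, 5
n = 74, Σfx = 205, mean = 2.7703
Σfx² = 837
Σf(x − x̄)² = Σfx² − (Σfx)²/n = 837 − 205²/74 = 269.0946
Sample variance = 269.0946 / 73 = 3.6862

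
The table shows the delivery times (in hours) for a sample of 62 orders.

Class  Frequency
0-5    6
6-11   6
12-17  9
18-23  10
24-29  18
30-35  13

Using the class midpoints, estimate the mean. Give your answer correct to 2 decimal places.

20.98

Midpoints: 2.5, 8.5, 14.5, 20.5, 26.5, 32.5
Σfm = 6×2.5 + 6×8.5 + 9×14.5 + 10×20.5 + 18×26.5 + 13×32.5 = 1301
n = Σf = 62
Mean = 1301 / 62 = 20.9839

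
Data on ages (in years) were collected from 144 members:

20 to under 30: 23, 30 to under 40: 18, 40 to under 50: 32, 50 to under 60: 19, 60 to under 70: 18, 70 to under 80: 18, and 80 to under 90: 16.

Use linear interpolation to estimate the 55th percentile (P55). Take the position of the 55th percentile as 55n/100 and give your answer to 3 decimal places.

53.263

Cumulative frequencies: 23, 41, 73, 92, 110, 128, 144
n = 144; position = 55n/100 = 79.2.
This falls in the class 50 to under 60: L = 50, F = 73, f = 19, h = 10.
55th percentile ≈ 50 + ((79.2 − 73) / 19) × 10 = 53.2632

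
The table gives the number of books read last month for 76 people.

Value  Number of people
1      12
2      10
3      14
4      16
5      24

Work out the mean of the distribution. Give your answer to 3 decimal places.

Values: 1, 2, 3, 4, 5
Σfx = 12×1 + 10×2 + 14×3 + 16×4 + 24×5 = 258
n = Σf = 76
Mean = 258 / 76 = 3.3947

3.395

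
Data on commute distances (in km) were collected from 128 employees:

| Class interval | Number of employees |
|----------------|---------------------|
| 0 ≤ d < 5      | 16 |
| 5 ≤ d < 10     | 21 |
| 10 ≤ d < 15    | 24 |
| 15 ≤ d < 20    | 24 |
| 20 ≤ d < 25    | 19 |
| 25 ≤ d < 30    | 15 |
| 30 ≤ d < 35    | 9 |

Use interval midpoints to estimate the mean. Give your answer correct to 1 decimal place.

16.0

Midpoints: 2.5, 7.5, 12.5, 17.5, 22.5, 27.5, 32.5
Σfm = 16×2.5 + 21×7.5 + 24×12.5 + 24×17.5 + 19×22.5 + 15×27.5 + 9×32.5 = 2050
n = Σf = 128
Mean = 2050 / 128 = 16.0156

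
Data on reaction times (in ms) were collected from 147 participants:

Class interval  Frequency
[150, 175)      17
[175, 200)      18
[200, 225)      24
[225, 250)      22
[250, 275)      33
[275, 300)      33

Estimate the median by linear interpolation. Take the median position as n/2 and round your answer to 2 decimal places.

241.48

Cumulative frequencies: 17, 35, 59, 81, 114, 147
n = 147; position = n/2 = 73.5.
This falls in the class [225, 250): L = 225, F = 59, f = 22, h = 25.
Median ≈ 225 + ((73.5 − 59) / 22) × 25 = 241.4773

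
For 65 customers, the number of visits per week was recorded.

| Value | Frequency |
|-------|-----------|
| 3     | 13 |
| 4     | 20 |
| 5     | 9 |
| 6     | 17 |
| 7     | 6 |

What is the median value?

Cumulative frequencies: 13, 33, 42, 59, 65
n = 65, so the median is the value in position (n+1)/2 = 33.
Position 33 falls at value 4.

4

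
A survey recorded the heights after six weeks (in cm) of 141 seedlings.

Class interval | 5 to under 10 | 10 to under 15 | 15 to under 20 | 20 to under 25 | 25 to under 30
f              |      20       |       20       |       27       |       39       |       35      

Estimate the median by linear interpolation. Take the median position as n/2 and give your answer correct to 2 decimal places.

Cumulative frequencies: 20, 40, 67, 106, 141
n = 141; position = n/2 = 70.5.
This falls in the class 20 to under 25: L = 20, F = 67, f = 39, h = 5.
Median ≈ 20 + ((70.5 − 67) / 39) × 5 = 20.4487

20.45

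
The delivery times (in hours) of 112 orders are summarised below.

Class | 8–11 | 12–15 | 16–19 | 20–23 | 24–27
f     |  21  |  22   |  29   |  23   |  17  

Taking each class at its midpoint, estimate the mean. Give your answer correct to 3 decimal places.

17.250

Midpoints: 9.5, 13.5, 17.5, 21.5, 25.5
Σfm = 21×9.5 + 22×13.5 + 29×17.5 + 23×21.5 + 17×25.5 = 1932
n = Σf = 112
Mean = 1932 / 112 = 17.2500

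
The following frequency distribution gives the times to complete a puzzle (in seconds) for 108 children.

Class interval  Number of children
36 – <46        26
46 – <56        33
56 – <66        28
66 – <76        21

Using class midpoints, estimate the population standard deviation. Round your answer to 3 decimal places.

Midpoints: 41, 51, 61, 71
n = 108, Σfm = 5948, mean = 55.0741
Σfm² = 339588
Σf(m − x̄)² = Σfm² − (Σfm)²/n = 339588 − 5948²/108 = 12007.4074
Population variance = 12007.4074 / 108 = 111.1797
Standard deviation = √111.1797 = 10.5442

10.544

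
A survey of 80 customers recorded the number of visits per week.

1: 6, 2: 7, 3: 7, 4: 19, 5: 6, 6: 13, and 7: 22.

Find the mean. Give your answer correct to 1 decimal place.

4.7

Values: 1, 2, 3, 4, 5, 6, 7
Σfx = 6×1 + 7×2 + 7×3 + 19×4 + 6×5 + 13×6 + 22×7 = 379
n = Σf = 80
Mean = 379 / 80 = 4.7375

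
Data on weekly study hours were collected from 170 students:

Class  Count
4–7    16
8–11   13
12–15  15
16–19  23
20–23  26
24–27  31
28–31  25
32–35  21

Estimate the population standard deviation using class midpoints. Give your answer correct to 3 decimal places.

8.541

Midpoints: 5.5, 9.5, 13.5, 17.5, 21.5, 25.5, 29.5, 33.5
n = 170, Σfm = 3607, mean = 21.2176
Σfm² = 88934.5
Σf(m − x̄)² = Σfm² − (Σfm)²/n = 88934.5 − 3607²/170 = 12402.4471
Population variance = 12402.4471 / 170 = 72.9556
Standard deviation = √72.9556 = 8.5414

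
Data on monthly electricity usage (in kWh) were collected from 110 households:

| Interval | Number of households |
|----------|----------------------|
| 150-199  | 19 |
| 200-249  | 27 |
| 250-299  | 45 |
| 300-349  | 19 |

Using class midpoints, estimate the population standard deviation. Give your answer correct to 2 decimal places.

48.33

Midpoints: 174.5, 224.5, 274.5, 324.5
n = 110, Σfm = 27895, mean = 253.5909
Σfm² = 7330827.5
Σf(m − x̄)² = Σfm² − (Σfm)²/n = 7330827.5 − 27895²/110 = 256909.0909
Population variance = 256909.0909 / 110 = 2335.5372
Standard deviation = √2335.5372 = 48.3274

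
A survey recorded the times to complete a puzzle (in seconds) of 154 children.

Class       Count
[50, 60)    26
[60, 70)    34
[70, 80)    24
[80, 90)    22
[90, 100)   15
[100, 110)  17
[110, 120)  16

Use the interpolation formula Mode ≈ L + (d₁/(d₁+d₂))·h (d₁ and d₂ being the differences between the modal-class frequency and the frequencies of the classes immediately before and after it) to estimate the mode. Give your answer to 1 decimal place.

Modal class: [60, 70) (highest frequency 34).
d₁ = 34 − 26 = 8, d₂ = 34 − 24 = 10
Mode ≈ 60 + (8/(8+10)) × 10 = 60 + 4.4444 = 64.4444

64.4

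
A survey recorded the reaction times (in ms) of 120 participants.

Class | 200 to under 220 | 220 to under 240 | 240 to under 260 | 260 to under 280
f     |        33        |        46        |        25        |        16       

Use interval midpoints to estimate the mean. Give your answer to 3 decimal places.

Midpoints: 210, 230, 250, 270
Σfm = 33×210 + 46×230 + 25×250 + 16×270 = 28080
n = Σf = 120
Mean = 28080 / 120 = 234.0000

234.000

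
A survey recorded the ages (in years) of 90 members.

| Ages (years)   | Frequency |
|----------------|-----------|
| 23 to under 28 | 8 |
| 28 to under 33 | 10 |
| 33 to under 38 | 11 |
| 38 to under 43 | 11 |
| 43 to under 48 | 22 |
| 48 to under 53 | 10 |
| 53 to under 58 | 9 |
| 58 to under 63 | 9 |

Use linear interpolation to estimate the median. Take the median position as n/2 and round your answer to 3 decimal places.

Cumulative frequencies: 8, 18, 29, 40, 62, 72, 81, 90
n = 90; position = n/2 = 45.
This falls in the class 43 to under 48: L = 43, F = 40, f = 22, h = 5.
Median ≈ 43 + ((45 − 40) / 22) × 5 = 44.1364

44.136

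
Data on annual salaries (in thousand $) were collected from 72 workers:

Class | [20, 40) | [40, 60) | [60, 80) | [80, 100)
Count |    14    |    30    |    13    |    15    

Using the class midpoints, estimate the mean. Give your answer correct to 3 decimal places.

Midpoints: 30, 50, 70, 90
Σfm = 14×30 + 30×50 + 13×70 + 15×90 = 4180
n = Σf = 72
Mean = 4180 / 72 = 58.0556

58.056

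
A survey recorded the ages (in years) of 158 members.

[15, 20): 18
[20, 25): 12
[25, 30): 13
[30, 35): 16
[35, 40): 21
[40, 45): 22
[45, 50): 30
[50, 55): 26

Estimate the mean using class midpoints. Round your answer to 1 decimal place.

37.8

Midpoints: 17.5, 22.5, 27.5, 32.5, 37.5, 42.5, 47.5, 52.5
Σfm = 18×17.5 + 12×22.5 + 13×27.5 + 16×32.5 + 21×37.5 + 22×42.5 + 30×47.5 + 26×52.5 = 5975
n = Σf = 158
Mean = 5975 / 158 = 37.8165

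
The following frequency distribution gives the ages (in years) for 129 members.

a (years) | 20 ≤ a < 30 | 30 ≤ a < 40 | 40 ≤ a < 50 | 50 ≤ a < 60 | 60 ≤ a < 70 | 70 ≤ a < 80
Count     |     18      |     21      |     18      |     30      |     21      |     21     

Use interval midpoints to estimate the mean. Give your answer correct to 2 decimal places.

Midpoints: 25, 35, 45, 55, 65, 75
Σfm = 18×25 + 21×35 + 18×45 + 30×55 + 21×65 + 21×75 = 6585
n = Σf = 129
Mean = 6585 / 129 = 51.0465

51.05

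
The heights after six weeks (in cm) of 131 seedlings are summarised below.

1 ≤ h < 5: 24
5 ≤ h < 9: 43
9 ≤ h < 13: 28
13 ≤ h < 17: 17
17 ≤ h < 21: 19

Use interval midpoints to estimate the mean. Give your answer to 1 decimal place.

9.9

Midpoints: 3, 7, 11, 15, 19
Σfm = 24×3 + 43×7 + 28×11 + 17×15 + 19×19 = 1297
n = Σf = 131
Mean = 1297 / 131 = 9.9008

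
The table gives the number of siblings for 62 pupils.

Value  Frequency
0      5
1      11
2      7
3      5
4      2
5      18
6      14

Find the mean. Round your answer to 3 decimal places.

3.581

Values: 0, 1, 2, 3, 4, 5, 6
Σfx = 5×0 + 11×1 + 7×2 + 5×3 + 2×4 + 18×5 + 14×6 = 222
n = Σf = 62
Mean = 222 / 62 = 3.5806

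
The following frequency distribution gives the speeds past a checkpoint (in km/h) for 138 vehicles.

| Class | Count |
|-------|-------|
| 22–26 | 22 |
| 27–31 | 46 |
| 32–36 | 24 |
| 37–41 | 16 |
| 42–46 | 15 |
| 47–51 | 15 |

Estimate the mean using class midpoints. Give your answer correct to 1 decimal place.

Midpoints: 24, 29, 34, 39, 44, 49
Σfm = 22×24 + 46×29 + 24×34 + 16×39 + 15×44 + 15×49 = 4697
n = Σf = 138
Mean = 4697 / 138 = 34.0362

34.0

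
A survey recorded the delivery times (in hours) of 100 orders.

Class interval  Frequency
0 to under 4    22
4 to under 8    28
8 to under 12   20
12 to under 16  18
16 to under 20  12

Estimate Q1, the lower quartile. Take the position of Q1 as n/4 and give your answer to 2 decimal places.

4.43

Cumulative frequencies: 22, 50, 70, 88, 100
n = 100; position = n/4 = 25.
This falls in the class 4 to under 8: L = 4, F = 22, f = 28, h = 4.
Lower quartile ≈ 4 + ((25 − 22) / 28) × 4 = 4.4286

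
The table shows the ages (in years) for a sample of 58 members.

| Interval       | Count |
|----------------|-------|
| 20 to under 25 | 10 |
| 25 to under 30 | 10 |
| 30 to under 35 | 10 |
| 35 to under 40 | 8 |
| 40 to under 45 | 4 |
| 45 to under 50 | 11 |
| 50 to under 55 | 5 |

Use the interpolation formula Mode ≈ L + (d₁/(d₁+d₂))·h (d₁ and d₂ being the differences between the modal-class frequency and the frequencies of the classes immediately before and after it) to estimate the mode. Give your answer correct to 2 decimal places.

Modal class: 45 to under 50 (highest frequency 11).
d₁ = 11 − 4 = 7, d₂ = 11 − 5 = 6
Mode ≈ 45 + (7/(7+6)) × 5 = 45 + 2.6923 = 47.6923

47.69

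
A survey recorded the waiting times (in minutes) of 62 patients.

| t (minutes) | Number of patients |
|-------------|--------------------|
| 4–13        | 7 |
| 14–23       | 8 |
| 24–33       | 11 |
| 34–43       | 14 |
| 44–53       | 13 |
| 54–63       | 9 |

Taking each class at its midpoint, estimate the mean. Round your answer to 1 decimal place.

Midpoints: 8.5, 18.5, 28.5, 38.5, 48.5, 58.5
Σfm = 7×8.5 + 8×18.5 + 11×28.5 + 14×38.5 + 13×48.5 + 9×58.5 = 2217
n = Σf = 62
Mean = 2217 / 62 = 35.7581

35.8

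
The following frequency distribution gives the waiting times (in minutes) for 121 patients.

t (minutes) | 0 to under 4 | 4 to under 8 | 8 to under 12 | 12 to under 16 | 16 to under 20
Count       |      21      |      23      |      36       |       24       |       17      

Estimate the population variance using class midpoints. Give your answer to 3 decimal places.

Midpoints: 2, 6, 10, 14, 18
n = 121, Σfm = 1182, mean = 9.7686
Σfm² = 14724
Σf(m − x̄)² = Σfm² − (Σfm)²/n = 14724 − 1182²/121 = 3177.5207
Population variance = 3177.5207 / 121 = 26.2605

26.261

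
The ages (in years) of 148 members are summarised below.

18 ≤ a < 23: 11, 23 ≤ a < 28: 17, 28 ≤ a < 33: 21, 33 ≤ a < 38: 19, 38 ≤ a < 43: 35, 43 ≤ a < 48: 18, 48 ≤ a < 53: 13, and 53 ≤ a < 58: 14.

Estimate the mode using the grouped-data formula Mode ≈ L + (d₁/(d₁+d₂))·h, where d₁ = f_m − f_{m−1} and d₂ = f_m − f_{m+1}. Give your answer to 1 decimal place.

Modal class: 38 ≤ a < 43 (highest frequency 35).
d₁ = 35 − 19 = 16, d₂ = 35 − 18 = 17
Mode ≈ 38 + (16/(16+17)) × 5 = 38 + 2.4242 = 40.4242

40.4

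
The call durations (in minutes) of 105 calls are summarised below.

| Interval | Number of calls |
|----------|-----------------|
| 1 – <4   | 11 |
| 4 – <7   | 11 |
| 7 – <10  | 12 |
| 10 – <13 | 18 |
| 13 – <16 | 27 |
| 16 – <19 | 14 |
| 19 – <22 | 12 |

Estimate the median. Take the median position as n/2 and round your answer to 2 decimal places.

Cumulative frequencies: 11, 22, 34, 52, 79, 93, 105
n = 105; position = n/2 = 52.5.
This falls in the class 13 – <16: L = 13, F = 52, f = 27, h = 3.
Median ≈ 13 + ((52.5 − 52) / 27) × 3 = 13.0556

13.06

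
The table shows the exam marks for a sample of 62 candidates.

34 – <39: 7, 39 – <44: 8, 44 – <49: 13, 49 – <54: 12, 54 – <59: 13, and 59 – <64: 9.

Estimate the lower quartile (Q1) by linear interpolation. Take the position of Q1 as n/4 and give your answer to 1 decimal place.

Cumulative frequencies: 7, 15, 28, 40, 53, 62
n = 62; position = n/4 = 15.5.
This falls in the class 44 – <49: L = 44, F = 15, f = 13, h = 5.
Lower quartile ≈ 44 + ((15.5 − 15) / 13) × 5 = 44.1923

44.2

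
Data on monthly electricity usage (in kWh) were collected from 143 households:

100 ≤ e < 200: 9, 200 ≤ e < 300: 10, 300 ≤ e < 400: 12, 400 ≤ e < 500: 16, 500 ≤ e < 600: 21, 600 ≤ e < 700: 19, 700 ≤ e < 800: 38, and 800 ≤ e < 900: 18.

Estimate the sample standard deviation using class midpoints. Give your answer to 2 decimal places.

Midpoints: 150, 250, 350, 450, 550, 650, 750, 850
n = 143, Σfm = 82950, mean = 580.0699
Σfm² = 54297500
Σf(m − x̄)² = Σfm² − (Σfm)²/n = 54297500 − 82950²/143 = 6180699.3007
Sample variance = 6180699.3007 / 142 = 43526.0514
Standard deviation = √43526.0514 = 208.6290

208.63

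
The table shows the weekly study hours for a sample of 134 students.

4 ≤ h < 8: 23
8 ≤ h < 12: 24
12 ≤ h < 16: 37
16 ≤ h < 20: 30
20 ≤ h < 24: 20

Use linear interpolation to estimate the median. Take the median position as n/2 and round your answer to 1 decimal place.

14.2

Cumulative frequencies: 23, 47, 84, 114, 134
n = 134; position = n/2 = 67.
This falls in the class 12 ≤ h < 16: L = 12, F = 47, f = 37, h = 4.
Median ≈ 12 + ((67 − 47) / 37) × 4 = 14.1622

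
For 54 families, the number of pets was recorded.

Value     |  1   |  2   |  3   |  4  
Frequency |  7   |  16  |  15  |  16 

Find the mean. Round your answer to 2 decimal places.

Values: 1, 2, 3, 4
Σfx = 7×1 + 16×2 + 15×3 + 16×4 = 148
n = Σf = 54
Mean = 148 / 54 = 2.7407

2.74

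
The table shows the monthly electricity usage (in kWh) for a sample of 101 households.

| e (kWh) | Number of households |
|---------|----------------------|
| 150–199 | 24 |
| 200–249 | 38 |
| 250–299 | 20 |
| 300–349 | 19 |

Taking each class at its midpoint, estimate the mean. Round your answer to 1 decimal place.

Midpoints: 174.5, 224.5, 274.5, 324.5
Σfm = 24×174.5 + 38×224.5 + 20×274.5 + 19×324.5 = 24374.5
n = Σf = 101
Mean = 24374.5 / 101 = 241.3317

241.3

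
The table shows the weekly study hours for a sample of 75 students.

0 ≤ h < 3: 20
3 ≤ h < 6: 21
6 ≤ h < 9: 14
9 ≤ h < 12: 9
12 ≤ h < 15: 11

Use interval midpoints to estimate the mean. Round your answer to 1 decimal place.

Midpoints: 1.5, 4.5, 7.5, 10.5, 13.5
Σfm = 20×1.5 + 21×4.5 + 14×7.5 + 9×10.5 + 11×13.5 = 472.5
n = Σf = 75
Mean = 472.5 / 75 = 6.3000

6.3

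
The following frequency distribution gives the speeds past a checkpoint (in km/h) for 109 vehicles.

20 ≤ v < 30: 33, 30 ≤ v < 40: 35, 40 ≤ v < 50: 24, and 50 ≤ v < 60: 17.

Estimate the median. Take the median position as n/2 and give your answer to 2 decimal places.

Cumulative frequencies: 33, 68, 92, 109
n = 109; position = n/2 = 54.5.
This falls in the class 30 ≤ v < 40: L = 30, F = 33, f = 35, h = 10.
Median ≈ 30 + ((54.5 − 33) / 35) × 10 = 36.1429

36.14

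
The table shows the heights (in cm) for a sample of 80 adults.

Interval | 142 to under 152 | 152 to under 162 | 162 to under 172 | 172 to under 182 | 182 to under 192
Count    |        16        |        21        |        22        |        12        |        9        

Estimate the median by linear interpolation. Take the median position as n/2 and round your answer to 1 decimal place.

Cumulative frequencies: 16, 37, 59, 71, 80
n = 80; position = n/2 = 40.
This falls in the class 162 to under 172: L = 162, F = 37, f = 22, h = 10.
Median ≈ 162 + ((40 − 37) / 22) × 10 = 163.3636

163.4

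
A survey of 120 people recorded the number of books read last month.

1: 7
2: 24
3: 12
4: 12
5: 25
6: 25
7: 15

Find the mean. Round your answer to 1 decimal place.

Values: 1, 2, 3, 4, 5, 6, 7
Σfx = 7×1 + 24×2 + 12×3 + 12×4 + 25×5 + 25×6 + 15×7 = 519
n = Σf = 120
Mean = 519 / 120 = 4.3250

4.3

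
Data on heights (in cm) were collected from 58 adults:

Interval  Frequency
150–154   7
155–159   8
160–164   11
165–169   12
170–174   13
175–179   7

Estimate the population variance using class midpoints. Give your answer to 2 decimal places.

Midpoints: 152, 157, 162, 167, 172, 177
n = 58, Σfm = 9581, mean = 165.1897
Σfm² = 1586167
Σf(m − x̄)² = Σfm² − (Σfm)²/n = 1586167 − 9581²/58 = 3484.9138
Population variance = 3484.9138 / 58 = 60.0847

60.08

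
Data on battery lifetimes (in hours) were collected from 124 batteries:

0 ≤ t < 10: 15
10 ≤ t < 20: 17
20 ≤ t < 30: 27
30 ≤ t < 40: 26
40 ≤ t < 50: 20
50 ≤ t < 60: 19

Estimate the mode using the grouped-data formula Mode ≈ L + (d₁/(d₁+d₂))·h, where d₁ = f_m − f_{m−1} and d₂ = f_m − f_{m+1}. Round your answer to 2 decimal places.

29.09

Modal class: 20 ≤ t < 30 (highest frequency 27).
d₁ = 27 − 17 = 10, d₂ = 27 − 26 = 1
Mode ≈ 20 + (10/(10+1)) × 10 = 20 + 9.0909 = 29.0909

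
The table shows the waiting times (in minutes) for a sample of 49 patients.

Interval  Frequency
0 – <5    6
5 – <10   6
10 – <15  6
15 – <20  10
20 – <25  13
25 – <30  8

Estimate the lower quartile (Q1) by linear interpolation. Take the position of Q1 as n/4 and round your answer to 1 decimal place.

10.2

Cumulative frequencies: 6, 12, 18, 28, 41, 49
n = 49; position = n/4 = 12.25.
This falls in the class 10 – <15: L = 10, F = 12, f = 6, h = 5.
Lower quartile ≈ 10 + ((12.25 − 12) / 6) × 5 = 10.2083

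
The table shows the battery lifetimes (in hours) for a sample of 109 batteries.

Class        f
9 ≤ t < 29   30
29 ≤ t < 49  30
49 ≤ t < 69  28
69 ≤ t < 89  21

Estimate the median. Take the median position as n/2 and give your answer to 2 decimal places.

Cumulative frequencies: 30, 60, 88, 109
n = 109; position = n/2 = 54.5.
This falls in the class 29 ≤ t < 49: L = 29, F = 30, f = 30, h = 20.
Median ≈ 29 + ((54.5 − 30) / 30) × 20 = 45.3333

45.33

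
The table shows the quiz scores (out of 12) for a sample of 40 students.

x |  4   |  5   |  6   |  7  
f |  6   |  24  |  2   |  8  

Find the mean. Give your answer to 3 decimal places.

Values: 4, 5, 6, 7
Σfx = 6×4 + 24×5 + 2×6 + 8×7 = 212
n = Σf = 40
Mean = 212 / 40 = 5.3000

5.300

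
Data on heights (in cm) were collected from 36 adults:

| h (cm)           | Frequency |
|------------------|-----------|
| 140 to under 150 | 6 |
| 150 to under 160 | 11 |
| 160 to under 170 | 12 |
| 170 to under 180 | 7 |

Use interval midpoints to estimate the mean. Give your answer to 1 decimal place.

160.6

Midpoints: 145, 155, 165, 175
Σfm = 6×145 + 11×155 + 12×165 + 7×175 = 5780
n = Σf = 36
Mean = 5780 / 36 = 160.5556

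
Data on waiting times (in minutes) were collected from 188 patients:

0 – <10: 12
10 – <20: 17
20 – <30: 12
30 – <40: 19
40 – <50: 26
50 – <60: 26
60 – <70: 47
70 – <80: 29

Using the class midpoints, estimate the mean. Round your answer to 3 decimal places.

Midpoints: 5, 15, 25, 35, 45, 55, 65, 75
Σfm = 12×5 + 17×15 + 12×25 + 19×35 + 26×45 + 26×55 + 47×65 + 29×75 = 9110
n = Σf = 188
Mean = 9110 / 188 = 48.4574

48.457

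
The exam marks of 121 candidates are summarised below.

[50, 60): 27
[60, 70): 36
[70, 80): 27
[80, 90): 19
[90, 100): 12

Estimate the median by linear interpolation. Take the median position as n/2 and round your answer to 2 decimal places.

69.31

Cumulative frequencies: 27, 63, 90, 109, 121
n = 121; position = n/2 = 60.5.
This falls in the class [60, 70): L = 60, F = 27, f = 36, h = 10.
Median ≈ 60 + ((60.5 − 27) / 36) × 10 = 69.3056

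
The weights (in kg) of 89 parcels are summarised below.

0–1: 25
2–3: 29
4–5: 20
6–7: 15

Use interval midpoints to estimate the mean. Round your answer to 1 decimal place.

Midpoints: 0.5, 2.5, 4.5, 6.5
Σfm = 25×0.5 + 29×2.5 + 20×4.5 + 15×6.5 = 272.5
n = Σf = 89
Mean = 272.5 / 89 = 3.0618

3.1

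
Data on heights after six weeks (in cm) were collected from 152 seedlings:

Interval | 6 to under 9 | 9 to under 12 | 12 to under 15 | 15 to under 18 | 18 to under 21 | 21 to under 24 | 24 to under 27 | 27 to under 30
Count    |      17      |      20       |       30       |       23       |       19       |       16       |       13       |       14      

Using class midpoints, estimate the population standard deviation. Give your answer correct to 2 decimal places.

Midpoints: 7.5, 10.5, 13.5, 16.5, 19.5, 22.5, 25.5, 28.5
n = 152, Σfm = 2583, mean = 16.9934
Σfm² = 50040
Σf(m − x̄)² = Σfm² − (Σfm)²/n = 50040 − 2583²/152 = 6145.9934
Population variance = 6145.9934 / 152 = 40.4342
Standard deviation = √40.4342 = 6.3588

6.36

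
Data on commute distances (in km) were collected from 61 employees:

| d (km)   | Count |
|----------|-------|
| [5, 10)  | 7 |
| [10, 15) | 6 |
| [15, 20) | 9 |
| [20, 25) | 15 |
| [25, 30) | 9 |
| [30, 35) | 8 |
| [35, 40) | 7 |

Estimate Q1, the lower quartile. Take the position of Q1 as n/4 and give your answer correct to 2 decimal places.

Cumulative frequencies: 7, 13, 22, 37, 46, 54, 61
n = 61; position = n/4 = 15.25.
This falls in the class [15, 20): L = 15, F = 13, f = 9, h = 5.
Lower quartile ≈ 15 + ((15.25 − 13) / 9) × 5 = 16.2500

16.25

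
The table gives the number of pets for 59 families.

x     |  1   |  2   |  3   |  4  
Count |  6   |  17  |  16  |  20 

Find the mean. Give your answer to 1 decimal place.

Values: 1, 2, 3, 4
Σfx = 6×1 + 17×2 + 16×3 + 20×4 = 168
n = Σf = 59
Mean = 168 / 59 = 2.8475

2.8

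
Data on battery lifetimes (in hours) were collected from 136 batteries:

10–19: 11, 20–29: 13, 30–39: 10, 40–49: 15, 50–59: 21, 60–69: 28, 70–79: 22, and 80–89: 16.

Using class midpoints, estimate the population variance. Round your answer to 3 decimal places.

447.037

Midpoints: 14.5, 24.5, 34.5, 44.5, 54.5, 64.5, 74.5, 84.5
n = 136, Σfm = 7432, mean = 54.6471
Σfm² = 466934
Σf(m − x̄)² = Σfm² − (Σfm)²/n = 466934 − 7432²/136 = 60797.0588
Population variance = 60797.0588 / 136 = 447.0372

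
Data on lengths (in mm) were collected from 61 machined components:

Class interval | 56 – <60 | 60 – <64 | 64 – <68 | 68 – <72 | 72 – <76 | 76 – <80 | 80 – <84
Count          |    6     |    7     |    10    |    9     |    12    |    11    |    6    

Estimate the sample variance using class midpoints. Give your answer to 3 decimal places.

Midpoints: 58, 62, 66, 70, 74, 78, 82
n = 61, Σfm = 4310, mean = 70.6557
Σfm² = 307732
Σf(m − x̄)² = Σfm² − (Σfm)²/n = 307732 − 4310²/61 = 3205.7705
Sample variance = 3205.7705 / 60 = 53.4295

53.430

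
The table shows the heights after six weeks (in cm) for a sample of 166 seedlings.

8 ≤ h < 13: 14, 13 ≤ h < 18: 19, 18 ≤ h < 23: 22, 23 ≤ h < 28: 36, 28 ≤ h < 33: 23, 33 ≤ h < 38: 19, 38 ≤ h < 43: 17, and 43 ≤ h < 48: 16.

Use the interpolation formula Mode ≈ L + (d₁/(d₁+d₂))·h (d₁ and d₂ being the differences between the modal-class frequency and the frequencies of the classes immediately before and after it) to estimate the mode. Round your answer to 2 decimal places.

Modal class: 23 ≤ h < 28 (highest frequency 36).
d₁ = 36 − 22 = 14, d₂ = 36 − 23 = 13
Mode ≈ 23 + (14/(14+13)) × 5 = 23 + 2.5926 = 25.5926

25.59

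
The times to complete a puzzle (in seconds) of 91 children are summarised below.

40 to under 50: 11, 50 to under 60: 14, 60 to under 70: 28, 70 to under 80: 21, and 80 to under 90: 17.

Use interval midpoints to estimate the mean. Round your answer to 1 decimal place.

67.1

Midpoints: 45, 55, 65, 75, 85
Σfm = 11×45 + 14×55 + 28×65 + 21×75 + 17×85 = 6105
n = Σf = 91
Mean = 6105 / 91 = 67.0879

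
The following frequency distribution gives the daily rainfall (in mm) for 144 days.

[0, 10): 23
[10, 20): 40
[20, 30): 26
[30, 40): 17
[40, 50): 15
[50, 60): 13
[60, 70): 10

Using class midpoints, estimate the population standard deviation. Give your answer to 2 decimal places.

18.16

Midpoints: 5, 15, 25, 35, 45, 55, 65
n = 144, Σfm = 4000, mean = 27.7778
Σfm² = 158600
Σf(m − x̄)² = Σfm² − (Σfm)²/n = 158600 − 4000²/144 = 47488.8889
Population variance = 47488.8889 / 144 = 329.7840
Standard deviation = √329.7840 = 18.1600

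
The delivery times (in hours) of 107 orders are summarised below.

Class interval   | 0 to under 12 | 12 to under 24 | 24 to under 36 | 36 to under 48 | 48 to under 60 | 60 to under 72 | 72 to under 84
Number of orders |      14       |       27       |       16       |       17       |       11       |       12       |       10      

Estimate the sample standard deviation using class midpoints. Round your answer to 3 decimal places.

22.671

Midpoints: 6, 18, 30, 42, 54, 66, 78
n = 107, Σfm = 3930, mean = 36.7290
Σfm² = 198828
Σf(m − x̄)² = Σfm² − (Σfm)²/n = 198828 − 3930²/107 = 54483.1402
Sample variance = 54483.1402 / 106 = 513.9919
Standard deviation = √513.9919 = 22.6714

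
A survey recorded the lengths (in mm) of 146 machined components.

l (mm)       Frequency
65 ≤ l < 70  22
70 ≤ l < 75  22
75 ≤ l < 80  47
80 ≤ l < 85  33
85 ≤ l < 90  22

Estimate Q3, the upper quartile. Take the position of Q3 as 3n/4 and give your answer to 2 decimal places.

82.80

Cumulative frequencies: 22, 44, 91, 124, 146
n = 146; position = 3n/4 = 109.5.
This falls in the class 80 ≤ l < 85: L = 80, F = 91, f = 33, h = 5.
Upper quartile ≈ 80 + ((109.5 − 91) / 33) × 5 = 82.8030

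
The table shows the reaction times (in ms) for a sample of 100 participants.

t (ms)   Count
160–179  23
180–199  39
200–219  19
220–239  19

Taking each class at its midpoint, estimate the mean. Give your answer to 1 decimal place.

Midpoints: 169.5, 189.5, 209.5, 229.5
Σfm = 23×169.5 + 39×189.5 + 19×209.5 + 19×229.5 = 19630
n = Σf = 100
Mean = 19630 / 100 = 196.3000

196.3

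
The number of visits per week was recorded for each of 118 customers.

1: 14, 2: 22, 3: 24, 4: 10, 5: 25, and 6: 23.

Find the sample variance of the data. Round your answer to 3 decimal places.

Values: 1, 2, 3, 4, 5, 6
n = 118, Σfx = 433, mean = 3.6695
Σfx² = 1931
Σf(x − x̄)² = Σfx² − (Σfx)²/n = 1931 − 433²/118 = 342.1102
Sample variance = 342.1102 / 117 = 2.9240

2.924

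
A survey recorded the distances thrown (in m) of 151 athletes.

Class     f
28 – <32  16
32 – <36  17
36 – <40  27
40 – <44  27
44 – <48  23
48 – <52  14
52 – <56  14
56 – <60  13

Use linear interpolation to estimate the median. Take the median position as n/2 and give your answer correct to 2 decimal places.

42.30

Cumulative frequencies: 16, 33, 60, 87, 110, 124, 138, 151
n = 151; position = n/2 = 75.5.
This falls in the class 40 – <44: L = 40, F = 60, f = 27, h = 4.
Median ≈ 40 + ((75.5 − 60) / 27) × 4 = 42.2963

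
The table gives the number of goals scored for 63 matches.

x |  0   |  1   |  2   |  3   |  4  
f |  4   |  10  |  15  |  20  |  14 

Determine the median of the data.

Cumulative frequencies: 4, 14, 29, 49, 63
n = 63, so the median is the value in position (n+1)/2 = 32.
Position 32 falls at value 3.

3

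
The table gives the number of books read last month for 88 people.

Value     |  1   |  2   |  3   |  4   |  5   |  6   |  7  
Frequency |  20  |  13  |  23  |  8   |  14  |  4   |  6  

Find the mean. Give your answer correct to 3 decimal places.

3.216

Values: 1, 2, 3, 4, 5, 6, 7
Σfx = 20×1 + 13×2 + 23×3 + 8×4 + 14×5 + 4×6 + 6×7 = 283
n = Σf = 88
Mean = 283 / 88 = 3.2159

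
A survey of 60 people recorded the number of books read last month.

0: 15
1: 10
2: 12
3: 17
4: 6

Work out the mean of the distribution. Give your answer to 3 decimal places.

Values: 0, 1, 2, 3, 4
Σfx = 15×0 + 10×1 + 12×2 + 17×3 + 6×4 = 109
n = Σf = 60
Mean = 109 / 60 = 1.8167

1.817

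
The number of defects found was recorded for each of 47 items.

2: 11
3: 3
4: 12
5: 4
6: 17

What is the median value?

4

Cumulative frequencies: 11, 14, 26, 30, 47
n = 47, so the median is the value in position (n+1)/2 = 24.
Position 24 falls at value 4.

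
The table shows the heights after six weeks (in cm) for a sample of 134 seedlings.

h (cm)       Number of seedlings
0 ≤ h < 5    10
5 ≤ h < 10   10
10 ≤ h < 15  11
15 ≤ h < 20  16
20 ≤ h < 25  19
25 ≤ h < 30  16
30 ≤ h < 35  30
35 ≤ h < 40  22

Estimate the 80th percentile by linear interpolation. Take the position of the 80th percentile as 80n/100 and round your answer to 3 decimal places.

34.200

Cumulative frequencies: 10, 20, 31, 47, 66, 82, 112, 134
n = 134; position = 80n/100 = 107.2.
This falls in the class 30 ≤ h < 35: L = 30, F = 82, f = 30, h = 5.
80th percentile ≈ 30 + ((107.2 − 82) / 30) × 5 = 34.2000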